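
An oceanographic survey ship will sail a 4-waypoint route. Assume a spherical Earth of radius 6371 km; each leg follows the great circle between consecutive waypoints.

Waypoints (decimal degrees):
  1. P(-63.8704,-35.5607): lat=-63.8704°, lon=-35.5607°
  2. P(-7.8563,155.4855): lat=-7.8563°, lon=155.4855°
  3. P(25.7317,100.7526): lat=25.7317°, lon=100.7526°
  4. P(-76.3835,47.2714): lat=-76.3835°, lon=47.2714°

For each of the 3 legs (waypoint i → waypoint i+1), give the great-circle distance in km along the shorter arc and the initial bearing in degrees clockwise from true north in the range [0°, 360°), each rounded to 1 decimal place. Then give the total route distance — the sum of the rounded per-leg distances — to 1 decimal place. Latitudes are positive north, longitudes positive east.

Leg 1: dist=11985.3 km, bearing=191.5°
Leg 2: dist=6991.6 km, bearing=304.3°
Leg 3: dist=11920.4 km, bearing=191.4°
Total: 30897.3 km

Leg 1: φ1=-1.1147488, φ2=-0.1371183, Δφ=0.9776305, Δλ=3.3343852 rad; a=sin²(Δφ/2)+cosφ1·cosφ2·sin²(Δλ/2)=0.6527336131; c=2·atan2(√a, √(1-a))=1.881225397; dist=6371·c=11985.287 ≈ 11985.3 km; running total=11985.3 km
Leg 1 bearing: y=sinΔλ·cosφ2=-0.18980210, x=cosφ1·sinφ2-sinφ1·cosφ2·cosΔλ=-0.93309428; θ=atan2(y, x)=-168.5022° <0 so +360° → 191.4978° ≈ 191.5°
Leg 2: φ1=-0.1371183, φ2=0.4491029, Δφ=0.5862212, Δλ=-0.9552693 rad; a=sin²(Δφ/2)+cosφ1·cosφ2·sin²(Δλ/2)=0.2720466477; c=2·atan2(√a, √(1-a))=1.097405641; dist=6371·c=6991.571 ≈ 6991.6 km; running total=18976.9 km
Leg 2 bearing: y=sinΔλ·cosφ2=-0.73550569, x=cosφ1·sinφ2-sinφ1·cosφ2·cosΔλ=0.50117907; θ=atan2(y, x)=-55.7292° <0 so +360° → 304.2708° ≈ 304.3°
Leg 3: φ1=0.4491029, φ2=-1.3331436, Δφ=-1.7822465, Δλ=-0.9334230 rad; a=sin²(Δφ/2)+cosφ1·cosφ2·sin²(Δλ/2)=0.6478753626; c=2·atan2(√a, √(1-a))=1.871037632; dist=6371·c=11920.381 ≈ 11920.4 km; running total=30897.3 km
Leg 3 bearing: y=sinΔλ·cosφ2=-0.18919964, x=cosφ1·sinφ2-sinφ1·cosφ2·cosΔλ=-0.93634129; θ=atan2(y, x)=-168.5765° <0 so +360° → 191.4235° ≈ 191.4°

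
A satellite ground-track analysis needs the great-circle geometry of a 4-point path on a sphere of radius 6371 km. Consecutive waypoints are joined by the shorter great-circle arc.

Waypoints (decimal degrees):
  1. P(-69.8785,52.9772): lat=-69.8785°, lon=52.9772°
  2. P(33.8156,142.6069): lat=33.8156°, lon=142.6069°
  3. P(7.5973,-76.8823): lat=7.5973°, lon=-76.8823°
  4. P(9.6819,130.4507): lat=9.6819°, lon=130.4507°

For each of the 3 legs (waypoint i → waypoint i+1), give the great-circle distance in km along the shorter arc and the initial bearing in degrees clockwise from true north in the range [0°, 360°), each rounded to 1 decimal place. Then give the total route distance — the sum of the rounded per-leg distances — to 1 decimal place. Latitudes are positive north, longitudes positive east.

Leg 1: dist=13496.8 km, bearing=76.7°
Leg 2: dist=13809.6 km, bearing=49.6°
Leg 3: dist=16429.6 km, bearing=302.0°
Total: 43736.0 km

Leg 1: φ1=-1.2196099, φ2=0.5901936, Δφ=1.8098035, Δλ=1.5643334 rad; a=sin²(Δφ/2)+cosφ1·cosφ2·sin²(Δλ/2)=0.7603537291; c=2·atan2(√a, √(1-a))=2.118475731; dist=6371·c=13496.809 ≈ 13496.8 km; running total=13496.8 km
Leg 1 bearing: y=sinΔλ·cosφ2=0.83081562, x=cosφ1·sinφ2-sinφ1·cosφ2·cosΔλ=0.19649209; θ=atan2(y, x)=76.6938° ≈ 76.7°
Leg 2: φ1=0.5901936, φ2=0.1325979, Δφ=-0.4575957, Δλ=-3.8308092 rad; a=sin²(Δφ/2)+cosφ1·cosφ2·sin²(Δλ/2)=0.7809923288; c=2·atan2(√a, √(1-a))=2.167579576; dist=6371·c=13809.649 ≈ 13809.6 km; running total=27306.4 km
Leg 2 bearing: y=sinΔλ·cosφ2=0.63035040, x=cosφ1·sinφ2-sinφ1·cosφ2·cosΔλ=0.53556663; θ=atan2(y, x)=49.6477° ≈ 49.6°
Leg 3: φ1=0.1325979, φ2=0.1689810, Δφ=0.0363831, Δλ=3.6186435 rad; a=sin²(Δφ/2)+cosφ1·cosφ2·sin²(Δλ/2)=0.9228889736; c=2·atan2(√a, √(1-a))=2.578817913; dist=6371·c=16429.649 ≈ 16429.6 km; running total=43736.0 km
Leg 3 bearing: y=sinΔλ·cosφ2=-0.45262129, x=cosφ1·sinφ2-sinφ1·cosφ2·cosΔλ=0.28247767; θ=atan2(y, x)=-58.0320° <0 so +360° → 301.9680° ≈ 302.0°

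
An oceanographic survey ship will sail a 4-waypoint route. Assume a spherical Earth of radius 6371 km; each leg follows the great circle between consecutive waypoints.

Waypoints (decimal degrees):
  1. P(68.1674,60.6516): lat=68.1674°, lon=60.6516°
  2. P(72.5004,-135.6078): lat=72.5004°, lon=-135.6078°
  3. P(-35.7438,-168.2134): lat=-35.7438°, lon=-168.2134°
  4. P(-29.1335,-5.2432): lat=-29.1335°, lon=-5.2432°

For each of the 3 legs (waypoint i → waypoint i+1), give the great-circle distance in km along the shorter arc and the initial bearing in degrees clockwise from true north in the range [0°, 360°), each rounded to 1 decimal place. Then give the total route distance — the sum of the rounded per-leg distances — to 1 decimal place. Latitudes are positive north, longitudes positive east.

Leg 1: dist=4328.4 km, bearing=7.7°
Leg 2: dist=12296.0 km, bearing=207.9°
Leg 3: dist=12584.0 km, bearing=163.8°
Total: 29208.4 km

Leg 1: φ1=1.1897456, φ2=1.2653707, Δφ=0.0756251, Δλ=-3.4253727 rad; a=sin²(Δφ/2)+cosφ1·cosφ2·sin²(Δλ/2)=0.1110215783; c=2·atan2(√a, √(1-a))=0.679388877; dist=6371·c=4328.387 ≈ 4328.4 km; running total=4328.4 km
Leg 1 bearing: y=sinΔλ·cosφ2=0.08419171, x=cosφ1·sinφ2-sinφ1·cosφ2·cosΔλ=0.62265151; θ=atan2(y, x)=7.7005° ≈ 7.7°
Leg 2: φ1=1.2653707, φ2=-0.6238470, Δφ=-1.8892177, Δλ=-0.5690751 rad; a=sin²(Δφ/2)+cosφ1·cosφ2·sin²(Δλ/2)=0.6757656846; c=2·atan2(√a, √(1-a))=1.930002700; dist=6371·c=12296.047 ≈ 12296.0 km; running total=16624.4 km
Leg 2 bearing: y=sinΔλ·cosφ2=-0.43735324, x=cosφ1·sinφ2-sinφ1·cosφ2·cosΔλ=-0.82773658; θ=atan2(y, x)=-152.1493° <0 so +360° → 207.8507° ≈ 207.9°
Leg 3: φ1=-0.6238470, φ2=-0.5084755, Δφ=0.1153715, Δλ=2.8443666 rad; a=sin²(Δφ/2)+cosφ1·cosφ2·sin²(Δλ/2)=0.6967361502; c=2·atan2(√a, √(1-a))=1.975201844; dist=6371·c=12584.011 ≈ 12584.0 km; running total=29208.4 km
Leg 3 bearing: y=sinΔλ·cosφ2=0.25581752, x=cosφ1·sinφ2-sinφ1·cosφ2·cosΔλ=-0.88302715; θ=atan2(y, x)=163.8434° ≈ 163.8°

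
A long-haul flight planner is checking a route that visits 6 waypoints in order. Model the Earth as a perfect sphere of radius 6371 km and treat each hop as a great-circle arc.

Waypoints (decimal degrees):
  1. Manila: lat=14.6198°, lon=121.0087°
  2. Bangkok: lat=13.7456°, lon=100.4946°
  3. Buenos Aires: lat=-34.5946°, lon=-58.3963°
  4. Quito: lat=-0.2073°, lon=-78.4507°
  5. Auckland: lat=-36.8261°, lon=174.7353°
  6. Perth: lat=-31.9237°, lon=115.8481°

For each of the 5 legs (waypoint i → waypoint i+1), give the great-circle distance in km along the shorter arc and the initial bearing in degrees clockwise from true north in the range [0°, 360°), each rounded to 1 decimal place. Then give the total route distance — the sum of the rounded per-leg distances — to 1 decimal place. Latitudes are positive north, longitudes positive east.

Leg 1: dist=2212.9 km, bearing=270.0°
Leg 2: dist=16873.5 km, bearing=218.8°
Leg 3: dist=4355.0 km, bearing=327.1°
Leg 4: dist=11482.0 km, bearing=231.9°
Leg 5: dist=5347.0 km, bearing=257.6°
Total: 40270.4 km

Leg 1: φ1=0.2551636, φ2=0.2399060, Δφ=-0.0152577, Δλ=-0.3580386 rad; a=sin²(Δφ/2)+cosφ1·cosφ2·sin²(Δλ/2)=0.0298599227; c=2·atan2(√a, √(1-a))=0.347343942; dist=6371·c=2212.928 ≈ 2212.9 km; running total=2212.9 km
Leg 1 bearing: y=sinΔλ·cosφ2=-0.34040145, x=cosφ1·sinφ2-sinφ1·cosφ2·cosΔλ=0.00029046; θ=atan2(y, x)=-89.9511° <0 so +360° → 270.0489° ≈ 270.0°
Leg 2: φ1=0.2399060, φ2=-0.6037897, Δφ=-0.8436957, Δλ=-2.7731694 rad; a=sin²(Δφ/2)+cosφ1·cosφ2·sin²(Δλ/2)=0.9404323116; c=2·atan2(√a, √(1-a))=2.648481968; dist=6371·c=16873.479 ≈ 16873.5 km; running total=19086.4 km
Leg 2 bearing: y=sinΔλ·cosφ2=-0.29646770, x=cosφ1·sinφ2-sinφ1·cosφ2·cosΔλ=-0.36903173; θ=atan2(y, x)=-141.2228° <0 so +360° → 218.7772° ≈ 218.8°
Leg 3: φ1=-0.6037897, φ2=-0.0036181, Δφ=0.6001716, Δλ=-0.3500153 rad; a=sin²(Δφ/2)+cosφ1·cosφ2·sin²(Δλ/2)=0.1123365287; c=2·atan2(√a, √(1-a))=0.683563722; dist=6371·c=4354.984 ≈ 4355.0 km; running total=23441.4 km
Leg 3 bearing: y=sinΔλ·cosφ2=-0.34290994, x=cosφ1·sinφ2-sinφ1·cosφ2·cosΔλ=0.53035922; θ=atan2(y, x)=-32.8852° <0 so +360° → 327.1148° ≈ 327.1°
Leg 4: φ1=-0.0036181, φ2=-0.6427367, Δφ=-0.6391186, Δλ=4.4189293 rad; a=sin²(Δφ/2)+cosφ1·cosφ2·sin²(Δλ/2)=0.6146875149; c=2·atan2(√a, √(1-a))=1.802231872; dist=6371·c=11482.019 ≈ 11482.0 km; running total=34923.4 km
Leg 4 bearing: y=sinΔλ·cosφ2=-0.76623789, x=cosφ1·sinφ2-sinφ1·cosφ2·cosΔλ=-0.60022212; θ=atan2(y, x)=-128.0729° <0 so +360° → 231.9271° ≈ 231.9°
Leg 5: φ1=-0.6427367, φ2=-0.5571737, Δφ=0.0855630, Δλ=-1.0277755 rad; a=sin²(Δφ/2)+cosφ1·cosφ2·sin²(Δλ/2)=0.1659957392; c=2·atan2(√a, √(1-a))=0.839266930; dist=6371·c=5346.970 ≈ 5347.0 km; running total=40270.4 km
Leg 5 bearing: y=sinΔλ·cosφ2=-0.72666132, x=cosφ1·sinφ2-sinφ1·cosφ2·cosΔλ=-0.16039930; θ=atan2(y, x)=-102.4476° <0 so +360° → 257.5524° ≈ 257.6°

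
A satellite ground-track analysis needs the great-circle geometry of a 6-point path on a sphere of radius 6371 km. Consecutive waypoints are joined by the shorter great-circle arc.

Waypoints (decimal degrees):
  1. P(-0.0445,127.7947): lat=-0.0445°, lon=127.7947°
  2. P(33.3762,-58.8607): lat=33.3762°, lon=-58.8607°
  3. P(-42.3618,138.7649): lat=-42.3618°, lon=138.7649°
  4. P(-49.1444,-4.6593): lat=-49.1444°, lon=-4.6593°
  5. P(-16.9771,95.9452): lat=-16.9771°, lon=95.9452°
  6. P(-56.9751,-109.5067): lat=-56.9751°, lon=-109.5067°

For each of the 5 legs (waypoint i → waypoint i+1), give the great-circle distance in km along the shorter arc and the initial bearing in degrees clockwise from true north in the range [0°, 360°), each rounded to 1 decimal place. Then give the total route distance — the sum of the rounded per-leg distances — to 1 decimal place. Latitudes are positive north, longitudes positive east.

Leg 1: φ1=-0.0007767, φ2=0.5825246, Δφ=0.5833013, Δλ=-3.2577513 rad; a=sin²(Δφ/2)+cosφ1·cosφ2·sin²(Δλ/2)=0.9149380185; c=2·atan2(√a, √(1-a))=2.549681798; dist=6371·c=16244.023 ≈ 16244.0 km; running total=16244.0 km
Leg 1 bearing: y=sinΔλ·cosφ2=0.09678336, x=cosφ1·sinφ2-sinφ1·cosφ2·cosΔλ=0.54948953; θ=atan2(y, x)=9.9892° ≈ 10.0°
Leg 2: φ1=0.5825246, φ2=-0.7393529, Δφ=-1.3218775, Δλ=3.4492174 rad; a=sin²(Δφ/2)+cosφ1·cosφ2·sin²(Δλ/2)=0.9793804413; c=2·atan2(√a, √(1-a))=2.853406185; dist=6371·c=18179.051 ≈ 18179.1 km; running total=34423.1 km
Leg 2 bearing: y=sinΔλ·cosφ2=-0.22373722, x=cosφ1·sinφ2-sinφ1·cosφ2·cosΔλ=-0.17526902; θ=atan2(y, x)=-128.0741° <0 so +360° → 231.9259° ≈ 231.9°
Leg 3: φ1=-0.7393529, φ2=-0.8577316, Δφ=-0.1183787, Δλ=-2.5032245 rad; a=sin²(Δφ/2)+cosφ1·cosφ2·sin²(Δλ/2)=0.4392633932; c=2·atan2(√a, √(1-a))=1.449022374; dist=6371·c=9231.722 ≈ 9231.7 km; running total=43654.8 km
Leg 3 bearing: y=sinΔλ·cosφ2=-0.38980157, x=cosφ1·sinφ2-sinφ1·cosφ2·cosΔλ=-0.91285212; θ=atan2(y, x)=-156.8768° <0 so +360° → 203.1232° ≈ 203.1°
Leg 4: φ1=-0.8577316, φ2=-0.2963063, Δφ=0.5614253, Δλ=1.7558798 rad; a=sin²(Δφ/2)+cosφ1·cosφ2·sin²(Δλ/2)=0.4471438644; c=2·atan2(√a, √(1-a))=1.464886168; dist=6371·c=9332.790 ≈ 9332.8 km; running total=52987.6 km
Leg 4 bearing: y=sinΔλ·cosφ2=0.94008671, x=cosφ1·sinφ2-sinφ1·cosφ2·cosΔλ=-0.32413251; θ=atan2(y, x)=109.0237° ≈ 109.0°
Leg 5: φ1=-0.2963063, φ2=-0.9944031, Δφ=-0.6980968, Δλ=-3.5858121 rad; a=sin²(Δφ/2)+cosφ1·cosφ2·sin²(Δλ/2)=0.6129248575; c=2·atan2(√a, √(1-a))=1.798611527; dist=6371·c=11458.954 ≈ 11459.0 km; running total=64446.6 km
Leg 5 bearing: y=sinΔλ·cosφ2=0.23421699, x=cosφ1·sinφ2-sinφ1·cosφ2·cosΔλ=-0.94558675; θ=atan2(y, x)=166.0881° ≈ 166.1°

Leg 1: dist=16244.0 km, bearing=10.0°
Leg 2: dist=18179.1 km, bearing=231.9°
Leg 3: dist=9231.7 km, bearing=203.1°
Leg 4: dist=9332.8 km, bearing=109.0°
Leg 5: dist=11459.0 km, bearing=166.1°
Total: 64446.6 km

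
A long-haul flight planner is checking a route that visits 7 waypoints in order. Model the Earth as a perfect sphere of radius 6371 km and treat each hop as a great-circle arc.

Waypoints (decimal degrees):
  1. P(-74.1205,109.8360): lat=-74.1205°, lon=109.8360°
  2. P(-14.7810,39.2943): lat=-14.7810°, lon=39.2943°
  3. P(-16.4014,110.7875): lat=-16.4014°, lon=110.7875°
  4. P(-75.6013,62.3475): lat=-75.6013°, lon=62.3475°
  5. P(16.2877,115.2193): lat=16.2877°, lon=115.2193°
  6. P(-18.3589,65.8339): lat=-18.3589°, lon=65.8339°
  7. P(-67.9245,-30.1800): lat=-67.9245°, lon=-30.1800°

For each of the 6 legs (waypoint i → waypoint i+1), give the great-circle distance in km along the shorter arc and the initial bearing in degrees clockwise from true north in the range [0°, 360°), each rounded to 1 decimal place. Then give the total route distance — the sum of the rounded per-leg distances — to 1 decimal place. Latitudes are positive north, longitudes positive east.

Leg 1: dist=7841.2 km, bearing=284.7°
Leg 2: dist=7617.1 km, bearing=102.1°
Leg 3: dist=7163.3 km, bearing=191.9°
Leg 4: dist=10822.6 km, bearing=50.5°
Leg 5: dist=6637.0 km, bearing=236.6°
Leg 6: dist=8368.0 km, bearing=202.7°
Total: 48449.2 km

Leg 1: φ1=-1.2936468, φ2=-0.2579771, Δφ=1.0356697, Δλ=-1.2311849 rad; a=sin²(Δφ/2)+cosφ1·cosφ2·sin²(Δλ/2)=0.3332399998; c=2·atan2(√a, √(1-a))=1.230761420; dist=6371·c=7841.181 ≈ 7841.2 km; running total=7841.2 km
Leg 1 bearing: y=sinΔλ·cosφ2=-0.91168231, x=cosφ1·sinφ2-sinφ1·cosφ2·cosΔλ=0.23999955; θ=atan2(y, x)=-75.2515° <0 so +360° → 284.7485° ≈ 284.7°
Leg 2: φ1=-0.2579771, φ2=-0.2862584, Δφ=-0.0282813, Δλ=1.2477917 rad; a=sin²(Δφ/2)+cosφ1·cosφ2·sin²(Δλ/2)=0.3167687841; c=2·atan2(√a, √(1-a))=1.195592233; dist=6371·c=7617.118 ≈ 7617.1 km; running total=15458.3 km
Leg 2 bearing: y=sinΔλ·cosφ2=0.90969746, x=cosφ1·sinφ2-sinφ1·cosφ2·cosΔλ=-0.19533514; θ=atan2(y, x)=102.1188° ≈ 102.1°
Leg 3: φ1=-0.2862584, φ2=-1.3194916, Δφ=-1.0332332, Δλ=-0.8454375 rad; a=sin²(Δφ/2)+cosφ1·cosφ2·sin²(Δλ/2)=0.2841251197; c=2·atan2(√a, √(1-a))=1.124364567; dist=6371·c=7163.327 ≈ 7163.3 km; running total=22621.6 km
Leg 3 bearing: y=sinΔλ·cosφ2=-0.18606860, x=cosφ1·sinφ2-sinφ1·cosφ2·cosΔλ=-0.88259312; θ=atan2(y, x)=-168.0952° <0 so +360° → 191.9048° ≈ 191.9°
Leg 4: φ1=-1.3194916, φ2=0.2842740, Δφ=1.6037656, Δλ=0.9227870 rad; a=sin²(Δφ/2)+cosφ1·cosφ2·sin²(Δλ/2)=0.5637895051; c=2·atan2(√a, √(1-a))=1.698723985; dist=6371·c=10822.571 ≈ 10822.6 km; running total=33444.2 km
Leg 4 bearing: y=sinΔλ·cosφ2=0.76528825, x=cosφ1·sinφ2-sinφ1·cosφ2·cosΔλ=0.63091798; θ=atan2(y, x)=50.4972° ≈ 50.5°
Leg 5: φ1=0.2842740, φ2=-0.3204233, Δφ=-0.6046972, Δλ=-0.8619378 rad; a=sin²(Δφ/2)+cosφ1·cosφ2·sin²(Δλ/2)=0.2476489249; c=2·atan2(√a, √(1-a))=1.041759412; dist=6371·c=6637.049 ≈ 6637.0 km; running total=40081.2 km
Leg 5 bearing: y=sinΔλ·cosφ2=-0.72046865, x=cosφ1·sinφ2-sinφ1·cosφ2·cosΔλ=-0.47560558; θ=atan2(y, x)=-123.4301° <0 so +360° → 236.5699° ≈ 236.6°
Leg 6: φ1=-0.3204233, φ2=-1.1855062, Δφ=-0.8650829, Δλ=-1.6757587 rad; a=sin²(Δφ/2)+cosφ1·cosφ2·sin²(Δλ/2)=0.3727467456; c=2·atan2(√a, √(1-a))=1.313458952; dist=6371·c=8368.047 ≈ 8368.0 km; running total=48449.2 km
Leg 6 bearing: y=sinΔλ·cosφ2=-0.37375967, x=cosφ1·sinφ2-sinφ1·cosφ2·cosΔλ=-0.89192497; θ=atan2(y, x)=-157.2640° <0 so +360° → 202.7360° ≈ 202.7°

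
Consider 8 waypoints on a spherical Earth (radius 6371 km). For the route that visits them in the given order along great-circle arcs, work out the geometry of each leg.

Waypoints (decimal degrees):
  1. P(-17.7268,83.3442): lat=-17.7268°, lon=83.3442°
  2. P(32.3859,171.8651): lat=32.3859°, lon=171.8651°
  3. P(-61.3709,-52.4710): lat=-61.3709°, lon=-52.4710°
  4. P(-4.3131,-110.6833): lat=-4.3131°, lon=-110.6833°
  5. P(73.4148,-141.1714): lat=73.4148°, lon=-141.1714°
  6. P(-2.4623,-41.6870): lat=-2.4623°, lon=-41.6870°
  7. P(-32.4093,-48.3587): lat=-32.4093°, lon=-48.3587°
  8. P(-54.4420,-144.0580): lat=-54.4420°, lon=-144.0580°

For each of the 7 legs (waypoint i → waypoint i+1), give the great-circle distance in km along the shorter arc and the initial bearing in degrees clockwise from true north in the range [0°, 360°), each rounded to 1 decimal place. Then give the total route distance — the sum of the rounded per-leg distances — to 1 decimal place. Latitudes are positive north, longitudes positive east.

Leg 1: dist=10917.4 km, bearing=58.5°
Leg 2: dist=15503.1 km, bearing=149.0°
Leg 3: dist=7947.8 km, bearing=296.6°
Leg 4: dist=8898.5 km, bearing=351.5°
Leg 5: dist=10570.0 km, bearing=81.6°
Leg 6: dist=3402.1 km, bearing=191.1°
Leg 7: dist=7474.0 km, bearing=218.9°
Total: 64712.9 km

Leg 1: φ1=-0.3093910, φ2=0.5652406, Δφ=0.8746316, Δλ=1.5449812 rad; a=sin²(Δφ/2)+cosφ1·cosφ2·sin²(Δλ/2)=0.5711610272; c=2·atan2(√a, √(1-a))=1.713603283; dist=6371·c=10917.367 ≈ 10917.4 km; running total=10917.4 km
Leg 1 bearing: y=sinΔλ·cosφ2=0.84417839, x=cosφ1·sinφ2-sinφ1·cosφ2·cosΔλ=0.51682422; θ=atan2(y, x)=58.5241° ≈ 58.5°
Leg 2: φ1=0.5652406, φ2=-1.0711243, Δφ=-1.6363649, Δλ=-3.9154036 rad; a=sin²(Δφ/2)+cosφ1·cosφ2·sin²(Δλ/2)=0.8797671072; c=2·atan2(√a, √(1-a))=2.433393064; dist=6371·c=15503.147 ≈ 15503.1 km; running total=26420.5 km
Leg 2 bearing: y=sinΔλ·cosφ2=0.33485310, x=cosφ1·sinφ2-sinφ1·cosφ2·cosΔλ=-0.55765687; θ=atan2(y, x)=149.0167° ≈ 149.0°
Leg 3: φ1=-1.0711243, φ2=-0.0752778, Δφ=0.9958465, Δλ=-1.0159963 rad; a=sin²(Δφ/2)+cosφ1·cosφ2·sin²(Δλ/2)=0.3411529499; c=2·atan2(√a, √(1-a))=1.247499722; dist=6371·c=7947.821 ≈ 7947.8 km; running total=34368.3 km
Leg 3 bearing: y=sinΔλ·cosφ2=-0.84759855, x=cosφ1·sinφ2-sinφ1·cosφ2·cosΔλ=0.42502606; θ=atan2(y, x)=-63.3686° <0 so +360° → 296.6314° ≈ 296.6°
Leg 4: φ1=-0.0752778, φ2=1.2813300, Δφ=1.3566078, Δλ=-0.5321177 rad; a=sin²(Δφ/2)+cosφ1·cosφ2·sin²(Δλ/2)=0.4134001194; c=2·atan2(√a, √(1-a))=1.396718717; dist=6371·c=8898.495 ≈ 8898.5 km; running total=43266.8 km
Leg 4 bearing: y=sinΔλ·cosφ2=-0.14482108, x=cosφ1·sinφ2-sinφ1·cosφ2·cosΔλ=0.97418104; θ=atan2(y, x)=-8.4556° <0 so +360° → 351.5444° ≈ 351.5°
Leg 5: φ1=1.2813300, φ2=-0.0429752, Δφ=-1.3243052, Δλ=1.7363303 rad; a=sin²(Δφ/2)+cosφ1·cosφ2·sin²(Δλ/2)=0.5440829405; c=2·atan2(√a, √(1-a))=1.659076831; dist=6371·c=10569.978 ≈ 10570.0 km; running total=53836.8 km
Leg 5 bearing: y=sinΔλ·cosφ2=0.98541983, x=cosφ1·sinφ2-sinφ1·cosφ2·cosΔλ=0.14551473; θ=atan2(y, x)=81.6000° ≈ 81.6°
Leg 6: φ1=-0.0429752, φ2=-0.5656490, Δφ=-0.5226738, Δλ=-0.1164431 rad; a=sin²(Δφ/2)+cosφ1·cosφ2·sin²(Δλ/2)=0.0696121223; c=2·atan2(√a, √(1-a))=0.534004489; dist=6371·c=3402.143 ≈ 3402.1 km; running total=57238.9 km
Leg 6 bearing: y=sinΔλ·cosφ2=-0.09808405, x=cosφ1·sinφ2-sinφ1·cosφ2·cosΔλ=-0.49944431; θ=atan2(y, x)=-168.8893° <0 so +360° → 191.1107° ≈ 191.1°
Leg 7: φ1=-0.5656490, φ2=-0.9501922, Δφ=-0.3845432, Δλ=-1.6702679 rad; a=sin²(Δφ/2)+cosφ1·cosφ2·sin²(Δλ/2)=0.3063668720; c=2·atan2(√a, √(1-a))=1.173131706; dist=6371·c=7474.022 ≈ 7474.0 km; running total=64712.9 km
Leg 7 bearing: y=sinΔλ·cosφ2=-0.57865217, x=cosφ1·sinφ2-sinφ1·cosφ2·cosΔλ=-0.71776495; θ=atan2(y, x)=-141.1247° <0 so +360° → 218.8753° ≈ 218.9°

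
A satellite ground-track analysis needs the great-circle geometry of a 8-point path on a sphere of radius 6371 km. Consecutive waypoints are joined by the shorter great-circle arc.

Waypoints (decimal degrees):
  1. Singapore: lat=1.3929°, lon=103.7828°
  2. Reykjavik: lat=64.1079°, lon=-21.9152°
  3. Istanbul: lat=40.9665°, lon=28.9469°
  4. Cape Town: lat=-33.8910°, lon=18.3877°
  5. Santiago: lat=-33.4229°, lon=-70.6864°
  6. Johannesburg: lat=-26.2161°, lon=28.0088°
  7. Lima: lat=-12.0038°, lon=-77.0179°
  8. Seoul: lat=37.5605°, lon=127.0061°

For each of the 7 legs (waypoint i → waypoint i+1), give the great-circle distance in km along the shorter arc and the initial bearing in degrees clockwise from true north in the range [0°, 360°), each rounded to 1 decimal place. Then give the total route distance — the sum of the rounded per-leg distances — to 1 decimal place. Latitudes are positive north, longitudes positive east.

Leg 1: φ1=0.0243107, φ2=1.1188939, Δφ=1.0945832, Δλ=-2.1938440 rad; a=sin²(Δφ/2)+cosφ1·cosφ2·sin²(Δλ/2)=0.6164318059; c=2·atan2(√a, √(1-a))=1.805817536; dist=6371·c=11504.864 ≈ 11504.9 km; running total=11504.9 km
Leg 1 bearing: y=sinΔλ·cosφ2=-0.35462770, x=cosφ1·sinφ2-sinφ1·cosφ2·cosΔλ=0.90554609; θ=atan2(y, x)=-21.3862° <0 so +360° → 338.6138° ≈ 338.6°
Leg 2: φ1=1.1188939, φ2=0.7150003, Δφ=-0.4038936, Δλ=0.8877111 rad; a=sin²(Δφ/2)+cosφ1·cosφ2·sin²(Δλ/2)=0.1010355702; c=2·atan2(√a, √(1-a))=0.646945109; dist=6371·c=4121.687 ≈ 4121.7 km; running total=15626.6 km
Leg 2 bearing: y=sinΔλ·cosφ2=0.58567210, x=cosφ1·sinφ2-sinφ1·cosφ2·cosΔλ=-0.14247008; θ=atan2(y, x)=103.6722° ≈ 103.7°
Leg 3: φ1=0.7150003, φ2=-0.5915095, Δφ=-1.3065098, Δλ=-0.1842928 rad; a=sin²(Δφ/2)+cosφ1·cosφ2·sin²(Δλ/2)=0.3746968143; c=2·atan2(√a, √(1-a))=1.317489763; dist=6371·c=8393.727 ≈ 8393.7 km; running total=24020.3 km
Leg 3 bearing: y=sinΔλ·cosφ2=-0.15211693, x=cosφ1·sinφ2-sinφ1·cosφ2·cosΔλ=-0.95606322; θ=atan2(y, x)=-170.9596° <0 so +360° → 189.0404° ≈ 189.0°
Leg 4: φ1=-0.5915095, φ2=-0.5833397, Δφ=0.0081699, Δλ=-1.5546363 rad; a=sin²(Δφ/2)+cosφ1·cosφ2·sin²(Δλ/2)=0.3408311200; c=2·atan2(√a, √(1-a))=1.246820817; dist=6371·c=7943.495 ≈ 7943.5 km; running total=31963.8 km
Leg 4 bearing: y=sinΔλ·cosφ2=-0.83451880, x=cosφ1·sinφ2-sinφ1·cosφ2·cosΔλ=-0.44971039; θ=atan2(y, x)=-118.3196° <0 so +360° → 241.6804° ≈ 241.7°
Leg 5: φ1=-0.5833397, φ2=-0.4575573, Δφ=0.1257824, Δλ=1.7225562 rad; a=sin²(Δφ/2)+cosφ1·cosφ2·sin²(Δλ/2)=0.4349357026; c=2·atan2(√a, √(1-a))=1.440297650; dist=6371·c=9176.136 ≈ 9176.1 km; running total=41139.9 km
Leg 5 bearing: y=sinΔλ·cosφ2=0.88682311, x=cosφ1·sinφ2-sinφ1·cosφ2·cosΔλ=-0.44340875; θ=atan2(y, x)=116.5649° ≈ 116.6°
Leg 6: φ1=-0.4575573, φ2=-0.2095058, Δφ=0.2480514, Δλ=-1.8330617 rad; a=sin²(Δφ/2)+cosφ1·cosφ2·sin²(Δλ/2)=0.5678189350; c=2·atan2(√a, √(1-a))=1.706853581; dist=6371·c=10874.364 ≈ 10874.4 km; running total=52014.3 km
Leg 6 bearing: y=sinΔλ·cosφ2=-0.94468663, x=cosφ1·sinφ2-sinφ1·cosφ2·cosΔλ=-0.29861268; θ=atan2(y, x)=-107.5416° <0 so +360° → 252.4584° ≈ 252.5°
Leg 7: φ1=-0.2095058, φ2=0.6555544, Δφ=0.8650602, Δλ=3.5608906 rad; a=sin²(Δφ/2)+cosφ1·cosφ2·sin²(Δλ/2)=0.9174959091; c=2·atan2(√a, √(1-a))=2.558914243; dist=6371·c=16302.843 ≈ 16302.8 km; running total=68317.1 km
Leg 7 bearing: y=sinΔλ·cosφ2=-0.32272756, x=cosφ1·sinφ2-sinφ1·cosφ2·cosΔλ=0.44568553; θ=atan2(y, x)=-35.9089° <0 so +360° → 324.0911° ≈ 324.1°

Leg 1: dist=11504.9 km, bearing=338.6°
Leg 2: dist=4121.7 km, bearing=103.7°
Leg 3: dist=8393.7 km, bearing=189.0°
Leg 4: dist=7943.5 km, bearing=241.7°
Leg 5: dist=9176.1 km, bearing=116.6°
Leg 6: dist=10874.4 km, bearing=252.5°
Leg 7: dist=16302.8 km, bearing=324.1°
Total: 68317.1 km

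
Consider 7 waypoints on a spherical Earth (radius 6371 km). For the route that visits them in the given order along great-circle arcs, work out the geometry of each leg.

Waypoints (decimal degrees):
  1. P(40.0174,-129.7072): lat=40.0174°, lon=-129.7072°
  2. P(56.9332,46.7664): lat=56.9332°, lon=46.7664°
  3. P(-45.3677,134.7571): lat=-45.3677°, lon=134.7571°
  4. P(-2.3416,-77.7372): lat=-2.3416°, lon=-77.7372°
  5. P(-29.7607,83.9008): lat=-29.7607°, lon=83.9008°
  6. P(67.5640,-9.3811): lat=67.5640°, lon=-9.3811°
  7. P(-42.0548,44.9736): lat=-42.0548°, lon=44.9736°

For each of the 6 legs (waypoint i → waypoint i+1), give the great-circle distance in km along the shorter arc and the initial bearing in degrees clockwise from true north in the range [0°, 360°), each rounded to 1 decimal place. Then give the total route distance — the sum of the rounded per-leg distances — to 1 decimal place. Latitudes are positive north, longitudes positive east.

Leg 1: dist=9229.6 km, bearing=1.9°
Leg 2: dist=13972.4 km, bearing=120.2°
Leg 3: dist=13817.4 km, bearing=139.5°
Leg 4: dist=15946.6 km, bearing=152.7°
Leg 5: dist=13181.1 km, bearing=334.3°
Leg 6: dist=13009.8 km, bearing=137.4°
Total: 79156.9 km

Leg 1: φ1=0.6984354, φ2=0.9936718, Δφ=0.2952364, Δλ=3.0800454 rad; a=sin²(Δφ/2)+cosφ1·cosφ2·sin²(Δλ/2)=0.4390976382; c=2·atan2(√a, √(1-a))=1.448688384; dist=6371·c=9229.594 ≈ 9229.6 km; running total=9229.6 km
Leg 1 bearing: y=sinΔλ·cosφ2=0.03356002, x=cosφ1·sinφ2-sinφ1·cosφ2·cosΔλ=0.99198656; θ=atan2(y, x)=1.9376° ≈ 1.9°
Leg 2: φ1=0.9936718, φ2=-0.7918157, Δφ=-1.7854875, Δλ=1.5357274 rad; a=sin²(Δφ/2)+cosφ1·cosφ2·sin²(Δλ/2)=0.7914654514; c=2·atan2(√a, √(1-a))=2.193127538; dist=6371·c=13972.416 ≈ 13972.4 km; running total=23202.0 km
Leg 2 bearing: y=sinΔλ·cosφ2=0.70212237, x=cosφ1·sinφ2-sinφ1·cosφ2·cosΔλ=-0.40892021; θ=atan2(y, x)=120.2168° ≈ 120.2°
Leg 3: φ1=-0.7918157, φ2=-0.0408686, Δφ=0.7509471, Δλ=-3.7087252 rad; a=sin²(Δφ/2)+cosφ1·cosφ2·sin²(Δλ/2)=0.7814979115; c=2·atan2(√a, √(1-a))=2.168802557; dist=6371·c=13817.441 ≈ 13817.4 km; running total=37019.4 km
Leg 3 bearing: y=sinΔλ·cosφ2=0.53676712, x=cosφ1·sinφ2-sinφ1·cosφ2·cosΔλ=-0.62842403; θ=atan2(y, x)=139.4978° ≈ 139.5°
Leg 4: φ1=-0.0408686, φ2=-0.5194222, Δφ=-0.4785536, Δλ=2.8211153 rad; a=sin²(Δφ/2)+cosφ1·cosφ2·sin²(Δλ/2)=0.9014690009; c=2·atan2(√a, √(1-a))=2.503004324; dist=6371·c=15946.641 ≈ 15946.6 km; running total=52966.0 km
Leg 4 bearing: y=sinΔλ·cosφ2=0.27347049, x=cosφ1·sinφ2-sinφ1·cosφ2·cosΔλ=-0.52962671; θ=atan2(y, x)=152.6906° ≈ 152.7°
Leg 5: φ1=-0.5194222, φ2=1.1792143, Δφ=1.6986365, Δλ=-1.6280763 rad; a=sin²(Δφ/2)+cosφ1·cosφ2·sin²(Δλ/2)=0.7388866088; c=2·atan2(√a, √(1-a))=2.068914483; dist=6371·c=13181.054 ≈ 13181.1 km; running total=66147.1 km
Leg 5 bearing: y=sinΔλ·cosφ2=-0.38102528, x=cosφ1·sinφ2-sinφ1·cosφ2·cosΔλ=0.79155068; θ=atan2(y, x)=-25.7046° <0 so +360° → 334.2954° ≈ 334.3°
Leg 6: φ1=1.1792143, φ2=-0.7339947, Δφ=-1.9132090, Δλ=0.9486685 rad; a=sin²(Δφ/2)+cosφ1·cosφ2·sin²(Δλ/2)=0.7269977942; c=2·atan2(√a, √(1-a))=2.042040936; dist=6371·c=13009.843 ≈ 13009.8 km; running total=79156.9 km
Leg 6 bearing: y=sinΔλ·cosφ2=0.60338905, x=cosφ1·sinφ2-sinφ1·cosφ2·cosΔλ=-0.65559870; θ=atan2(y, x)=137.3747° ≈ 137.4°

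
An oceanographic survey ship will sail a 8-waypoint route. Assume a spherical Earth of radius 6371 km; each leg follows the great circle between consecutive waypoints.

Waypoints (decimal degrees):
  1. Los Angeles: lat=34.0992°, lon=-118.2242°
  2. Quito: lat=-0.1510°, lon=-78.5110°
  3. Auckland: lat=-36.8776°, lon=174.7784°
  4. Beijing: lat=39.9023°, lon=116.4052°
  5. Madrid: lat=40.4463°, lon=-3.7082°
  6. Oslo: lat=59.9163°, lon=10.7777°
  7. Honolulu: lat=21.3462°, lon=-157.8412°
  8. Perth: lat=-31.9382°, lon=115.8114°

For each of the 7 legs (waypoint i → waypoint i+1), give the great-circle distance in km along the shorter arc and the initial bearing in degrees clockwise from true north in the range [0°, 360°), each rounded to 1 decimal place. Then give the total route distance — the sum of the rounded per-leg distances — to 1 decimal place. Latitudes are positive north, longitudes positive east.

Leg 1: dist=5620.0 km, bearing=124.2°
Leg 2: dist=11475.8 km, bearing=231.9°
Leg 3: dist=10410.3 km, bearing=319.1°
Leg 4: dist=9220.3 km, bearing=318.4°
Leg 5: dist=2386.0 km, bearing=20.0°
Leg 6: dist=10920.0 km, bearing=349.3°
Leg 7: dist=10916.6 km, bearing=238.8°
Total: 60949.0 km

Leg 1: φ1=0.5951433, φ2=-0.0026354, Δφ=-0.5977788, Δλ=0.6931261 rad; a=sin²(Δφ/2)+cosφ1·cosφ2·sin²(Δλ/2)=0.1822431577; c=2·atan2(√a, √(1-a))=0.882122671; dist=6371·c=5620.004 ≈ 5620.0 km; running total=5620.0 km
Leg 1 bearing: y=sinΔλ·cosφ2=0.63894284, x=cosφ1·sinφ2-sinφ1·cosφ2·cosΔλ=-0.43344481; θ=atan2(y, x)=124.1521° ≈ 124.2°
Leg 2: φ1=-0.0026354, φ2=-0.6436355, Δφ=-0.6410001, Δλ=4.4207340 rad; a=sin²(Δφ/2)+cosφ1·cosφ2·sin²(Δλ/2)=0.6142123151; c=2·atan2(√a, √(1-a))=1.801255551; dist=6371·c=11475.799 ≈ 11475.8 km; running total=17095.8 km
Leg 2 bearing: y=sinΔλ·cosφ2=-0.76613819, x=cosφ1·sinφ2-sinφ1·cosφ2·cosΔλ=-0.60071163; θ=atan2(y, x)=-128.0992° <0 so +360° → 231.9008° ≈ 231.9°
Leg 3: φ1=-0.6436355, φ2=0.6964265, Δφ=1.3400621, Δλ=-1.0188045 rad; a=sin²(Δφ/2)+cosφ1·cosφ2·sin²(Δλ/2)=0.5315845198; c=2·atan2(√a, √(1-a))=1.634007453; dist=6371·c=10410.261 ≈ 10410.3 km; running total=27506.1 km
Leg 3 bearing: y=sinΔλ·cosφ2=-0.65320520, x=cosφ1·sinφ2-sinφ1·cosφ2·cosΔλ=0.75454134; θ=atan2(y, x)=-40.8827° <0 so +360° → 319.1173° ≈ 319.1°
Leg 4: φ1=0.6964265, φ2=0.7059211, Δφ=0.0094946, Δλ=-2.0963743 rad; a=sin²(Δφ/2)+cosφ1·cosφ2·sin²(Δλ/2)=0.4383756358; c=2·atan2(√a, √(1-a))=1.447233416; dist=6371·c=9220.324 ≈ 9220.3 km; running total=36726.4 km
Leg 4 bearing: y=sinΔλ·cosφ2=-0.65830334, x=cosφ1·sinφ2-sinφ1·cosφ2·cosΔλ=0.74259441; θ=atan2(y, x)=-41.5567° <0 so +360° → 318.4433° ≈ 318.4°
Leg 5: φ1=0.7059211, φ2=1.0457367, Δφ=0.3398156, Δλ=0.2528267 rad; a=sin²(Δφ/2)+cosφ1·cosφ2·sin²(Δλ/2)=0.0346555342; c=2·atan2(√a, √(1-a))=0.374504675; dist=6371·c=2385.969 ≈ 2386.0 km; running total=39112.4 km
Leg 5 bearing: y=sinΔλ·cosφ2=0.12538720, x=cosφ1·sinφ2-sinφ1·cosφ2·cosΔλ=0.34365122; θ=atan2(y, x)=20.0454° ≈ 20.0°
Leg 6: φ1=1.0457367, φ2=0.3725615, Δφ=-0.6731752, Δλ=-2.9429550 rad; a=sin²(Δφ/2)+cosφ1·cosφ2·sin²(Δλ/2)=0.5713636198; c=2·atan2(√a, √(1-a))=1.714012647; dist=6371·c=10919.975 ≈ 10920.0 km; running total=50032.4 km
Leg 6 bearing: y=sinΔλ·cosφ2=-0.18379647, x=cosφ1·sinφ2-sinφ1·cosφ2·cosΔλ=0.97254706; θ=atan2(y, x)=-10.7018° <0 so +360° → 349.2982° ≈ 349.3°
Leg 7: φ1=0.3725615, φ2=-0.5574267, Δφ=-0.9299882, Δλ=4.7761389 rad; a=sin²(Δφ/2)+cosφ1·cosφ2·sin²(Δλ/2)=0.5711024312; c=2·atan2(√a, √(1-a))=1.713484887; dist=6371·c=10916.612 ≈ 10916.6 km; running total=60949.0 km
Leg 7 bearing: y=sinΔλ·cosφ2=-0.84689535, x=cosφ1·sinφ2-sinφ1·cosφ2·cosΔλ=-0.51239247; θ=atan2(y, x)=-121.1750° <0 so +360° → 238.8250° ≈ 238.8°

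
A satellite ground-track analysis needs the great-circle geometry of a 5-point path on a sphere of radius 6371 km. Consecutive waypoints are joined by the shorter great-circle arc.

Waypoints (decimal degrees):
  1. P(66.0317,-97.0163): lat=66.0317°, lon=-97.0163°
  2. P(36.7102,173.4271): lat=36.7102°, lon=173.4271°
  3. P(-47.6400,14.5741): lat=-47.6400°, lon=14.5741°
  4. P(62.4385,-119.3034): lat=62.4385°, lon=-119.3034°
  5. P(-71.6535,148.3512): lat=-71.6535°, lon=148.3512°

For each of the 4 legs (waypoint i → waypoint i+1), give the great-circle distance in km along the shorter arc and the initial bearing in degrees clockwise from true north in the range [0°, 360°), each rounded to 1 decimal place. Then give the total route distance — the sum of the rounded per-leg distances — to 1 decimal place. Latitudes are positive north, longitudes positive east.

Leg 1: dist=6306.9 km, bearing=286.5°
Leg 2: dist=17901.7 km, bearing=228.3°
Leg 3: dist=16745.2 km, bearing=317.2°
Leg 4: dist=16449.2 km, bearing=216.3°
Total: 57403.0 km

Leg 1: φ1=1.1524706, φ2=0.6407139, Δφ=-0.5117567, Δλ=4.7201278 rad; a=sin²(Δφ/2)+cosφ1·cosφ2·sin²(Δλ/2)=0.2256286139; c=2·atan2(√a, √(1-a))=0.989936709; dist=6371·c=6306.887 ≈ 6306.9 km; running total=6306.9 km
Leg 1 bearing: y=sinΔλ·cosφ2=-0.80164523, x=cosφ1·sinφ2-sinφ1·cosφ2·cosΔλ=0.23716300; θ=atan2(y, x)=-73.5194° <0 so +360° → 286.4806° ≈ 286.5°
Leg 2: φ1=0.6407139, φ2=-0.8314749, Δφ=-1.4721887, Δλ=-2.7725079 rad; a=sin²(Δφ/2)+cosφ1·cosφ2·sin²(Δλ/2)=0.9727425643; c=2·atan2(√a, √(1-a))=2.809877377; dist=6371·c=17901.729 ≈ 17901.7 km; running total=24208.6 km
Leg 2 bearing: y=sinΔλ·cosφ2=-0.24307663, x=cosφ1·sinφ2-sinφ1·cosφ2·cosΔλ=-0.21672938; θ=atan2(y, x)=-131.7205° <0 so +360° → 228.2795° ≈ 228.3°
Leg 3: φ1=-0.8314749, φ2=1.0897574, Δφ=1.9212323, Δλ=-2.3366032 rad; a=sin²(Δφ/2)+cosφ1·cosφ2·sin²(Δλ/2)=0.9355781842; c=2·atan2(√a, √(1-a))=2.628348852; dist=6371·c=16745.211 ≈ 16745.2 km; running total=40953.8 km
Leg 3 bearing: y=sinΔλ·cosφ2=-0.33352529, x=cosφ1·sinφ2-sinφ1·cosφ2·cosΔλ=0.36034354; θ=atan2(y, x)=-42.7866° <0 so +360° → 317.2134° ≈ 317.2°
Leg 4: φ1=1.0897574, φ2=-1.2505895, Δφ=-2.3403469, Δλ=4.6714540 rad; a=sin²(Δφ/2)+cosφ1·cosφ2·sin²(Δλ/2)=0.9237067935; c=2·atan2(√a, √(1-a))=2.581891068; dist=6371·c=16449.228 ≈ 16449.2 km; running total=57403.0 km
Leg 4 bearing: y=sinΔλ·cosφ2=-0.31449920, x=cosφ1·sinφ2-sinφ1·cosφ2·cosΔλ=-0.42776216; θ=atan2(y, x)=-143.6759° <0 so +360° → 216.3241° ≈ 216.3°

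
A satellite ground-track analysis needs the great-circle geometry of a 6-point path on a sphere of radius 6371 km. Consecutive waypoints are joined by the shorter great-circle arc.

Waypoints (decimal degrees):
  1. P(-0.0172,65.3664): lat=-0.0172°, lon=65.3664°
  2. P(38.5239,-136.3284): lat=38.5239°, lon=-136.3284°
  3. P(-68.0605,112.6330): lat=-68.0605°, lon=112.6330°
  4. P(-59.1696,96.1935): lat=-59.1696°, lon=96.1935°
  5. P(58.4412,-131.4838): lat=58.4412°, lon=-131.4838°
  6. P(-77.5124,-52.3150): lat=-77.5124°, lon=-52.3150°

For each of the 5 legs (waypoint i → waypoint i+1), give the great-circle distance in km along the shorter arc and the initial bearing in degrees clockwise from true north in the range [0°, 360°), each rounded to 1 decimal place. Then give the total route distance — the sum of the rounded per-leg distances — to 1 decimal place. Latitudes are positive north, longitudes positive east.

Leg 1: φ1=-0.0003002, φ2=0.6723689, Δφ=0.6726691, Δλ=-3.5202383 rad; a=sin²(Δφ/2)+cosφ1·cosφ2·sin²(Δλ/2)=0.8635592944; c=2·atan2(√a, √(1-a))=2.384911718; dist=6371·c=15194.273 ≈ 15194.3 km; running total=15194.3 km
Leg 1 bearing: y=sinΔλ·cosφ2=0.28920482, x=cosφ1·sinφ2-sinφ1·cosφ2·cosΔλ=0.62262278; θ=atan2(y, x)=24.9146° ≈ 24.9°
Leg 2: φ1=0.6723689, φ2=-1.1878798, Δφ=-1.8602487, Δλ=4.3451961 rad; a=sin²(Δφ/2)+cosφ1·cosφ2·sin²(Δλ/2)=0.8413356983; c=2·atan2(√a, √(1-a))=2.322208562; dist=6371·c=14794.791 ≈ 14794.8 km; running total=29989.1 km
Leg 2 bearing: y=sinΔλ·cosφ2=-0.34872090, x=cosφ1·sinφ2-sinφ1·cosφ2·cosΔλ=-0.64214757; θ=atan2(y, x)=-151.4956° <0 so +360° → 208.5044° ≈ 208.5°
Leg 3: φ1=-1.1878798, φ2=-1.0327043, Δφ=0.1551755, Δλ=-0.2869234 rad; a=sin²(Δφ/2)+cosφ1·cosφ2·sin²(Δλ/2)=0.0099217958; c=2·atan2(√a, √(1-a))=0.199547334; dist=6371·c=1271.316 ≈ 1271.3 km; running total=31260.4 km
Leg 3 bearing: y=sinΔλ·cosφ2=-0.14503849, x=cosφ1·sinφ2-sinφ1·cosφ2·cosΔλ=0.13511939; θ=atan2(y, x)=-47.0277° <0 so +360° → 312.9723° ≈ 313.0°
Leg 4: φ1=-1.0327043, φ2=1.0199914, Δφ=2.0526957, Δλ=-3.9737185 rad; a=sin²(Δφ/2)+cosφ1·cosφ2·sin²(Δλ/2)=0.9561452790; c=2·atan2(√a, √(1-a))=2.719638957; dist=6371·c=17326.820 ≈ 17326.8 km; running total=48587.2 km
Leg 4 bearing: y=sinΔλ·cosφ2=0.38696359, x=cosφ1·sinφ2-sinφ1·cosφ2·cosΔλ=0.13410859; θ=atan2(y, x)=70.8854° ≈ 70.9°
Leg 5: φ1=1.0199914, φ2=-1.3528466, Δφ=-2.3728379, Δλ=1.3817562 rad; a=sin²(Δφ/2)+cosφ1·cosφ2·sin²(Δλ/2)=0.9053395077; c=2·atan2(√a, √(1-a))=2.516107250; dist=6371·c=16030.119 ≈ 16030.1 km; running total=64617.3 km
Leg 5 bearing: y=sinΔλ·cosφ2=0.21237623, x=cosφ1·sinφ2-sinφ1·cosφ2·cosΔλ=-0.54561513; θ=atan2(y, x)=158.7319° ≈ 158.7°

Leg 1: dist=15194.3 km, bearing=24.9°
Leg 2: dist=14794.8 km, bearing=208.5°
Leg 3: dist=1271.3 km, bearing=313.0°
Leg 4: dist=17326.8 km, bearing=70.9°
Leg 5: dist=16030.1 km, bearing=158.7°
Total: 64617.3 km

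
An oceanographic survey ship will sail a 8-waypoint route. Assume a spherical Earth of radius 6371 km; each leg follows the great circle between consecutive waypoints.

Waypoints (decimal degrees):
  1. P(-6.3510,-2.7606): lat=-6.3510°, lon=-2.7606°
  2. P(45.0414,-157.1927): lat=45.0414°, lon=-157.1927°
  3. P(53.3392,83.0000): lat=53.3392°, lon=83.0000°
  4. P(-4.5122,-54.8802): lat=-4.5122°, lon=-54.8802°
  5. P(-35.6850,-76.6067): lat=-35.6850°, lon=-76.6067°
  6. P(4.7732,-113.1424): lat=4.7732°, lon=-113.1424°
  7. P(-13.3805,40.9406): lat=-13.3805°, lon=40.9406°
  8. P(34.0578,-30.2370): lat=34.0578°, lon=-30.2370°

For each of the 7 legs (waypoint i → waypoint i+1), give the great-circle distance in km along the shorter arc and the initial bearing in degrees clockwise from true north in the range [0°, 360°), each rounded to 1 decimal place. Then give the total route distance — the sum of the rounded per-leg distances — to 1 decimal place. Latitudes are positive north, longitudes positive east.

Leg 1: dist=15053.4 km, bearing=334.3°
Leg 2: dist=7675.5 km, bearing=326.3°
Leg 3: dist=13377.4 km, bearing=309.2°
Leg 4: dist=4120.0 km, bearing=209.9°
Leg 5: dist=5893.3 km, bearing=312.0°
Leg 6: dist=17016.0 km, bearing=110.4°
Leg 7: dist=9174.1 km, bearing=307.7°
Total: 72309.7 km

Leg 1: φ1=-0.1108459, φ2=0.7861207, Δφ=0.8969666, Δλ=-2.6953486 rad; a=sin²(Δφ/2)+cosφ1·cosφ2·sin²(Δλ/2)=0.8558830228; c=2·atan2(√a, √(1-a))=2.362805587; dist=6371·c=15053.434 ≈ 15053.4 km; running total=15053.4 km
Leg 1 bearing: y=sinΔλ·cosφ2=-0.30495286, x=cosφ1·sinφ2-sinφ1·cosφ2·cosΔλ=0.63276603; θ=atan2(y, x)=-25.7311° <0 so +360° → 334.2689° ≈ 334.3°
Leg 2: φ1=0.7861207, φ2=0.9309447, Δφ=0.1448239, Δλ=4.1921535 rad; a=sin²(Δφ/2)+cosφ1·cosφ2·sin²(Δλ/2)=0.3210380529; c=2·atan2(√a, √(1-a))=1.204752788; dist=6371·c=7675.480 ≈ 7675.5 km; running total=22728.9 km
Leg 2 bearing: y=sinΔλ·cosφ2=-0.51808451, x=cosφ1·sinφ2-sinφ1·cosφ2·cosΔλ=0.77683906; θ=atan2(y, x)=-33.6999° <0 so +360° → 326.3001° ≈ 326.3°
Leg 3: φ1=0.9309447, φ2=-0.0787527, Δφ=-1.0096974, Δλ=-2.4064635 rad; a=sin²(Δφ/2)+cosφ1·cosφ2·sin²(Δλ/2)=0.7523071162; c=2·atan2(√a, √(1-a))=2.099731405; dist=6371·c=13377.389 ≈ 13377.4 km; running total=36106.3 km
Leg 3 bearing: y=sinΔλ·cosφ2=-0.66860428, x=cosφ1·sinφ2-sinφ1·cosφ2·cosΔλ=0.54619850; θ=atan2(y, x)=-50.7538° <0 so +360° → 309.2462° ≈ 309.2°
Leg 4: φ1=-0.0787527, φ2=-0.6228207, Δφ=-0.5440680, Δλ=-0.3791990 rad; a=sin²(Δφ/2)+cosφ1·cosφ2·sin²(Δλ/2)=0.1009555785; c=2·atan2(√a, √(1-a))=0.646679641; dist=6371·c=4119.996 ≈ 4120.0 km; running total=40226.3 km
Leg 4 bearing: y=sinΔλ·cosφ2=-0.30067074, x=cosφ1·sinφ2-sinφ1·cosφ2·cosΔλ=-0.52216023; θ=atan2(y, x)=-150.0658° <0 so +360° → 209.9342° ≈ 209.9°
Leg 5: φ1=-0.6228207, φ2=0.0833081, Δφ=0.7061288, Δλ=-0.6376683 rad; a=sin²(Δφ/2)+cosφ1·cosφ2·sin²(Δλ/2)=0.1990913006; c=2·atan2(√a, √(1-a))=0.925021529; dist=6371·c=5893.312 ≈ 5893.3 km; running total=46119.6 km
Leg 5 bearing: y=sinΔλ·cosφ2=-0.59325889, x=cosφ1·sinφ2-sinφ1·cosφ2·cosΔλ=0.53465849; θ=atan2(y, x)=-47.9741° <0 so +360° → 312.0259° ≈ 312.0°
Leg 6: φ1=0.0833081, φ2=-0.2335338, Δφ=-0.3168418, Δλ=2.6892557 rad; a=sin²(Δφ/2)+cosφ1·cosφ2·sin²(Δλ/2)=0.9456174193; c=2·atan2(√a, √(1-a))=2.670856910; dist=6371·c=17016.029 ≈ 17016.0 km; running total=63135.6 km
Leg 6 bearing: y=sinΔλ·cosφ2=0.42520431, x=cosφ1·sinφ2-sinφ1·cosφ2·cosΔλ=-0.15780290; θ=atan2(y, x)=110.3610° ≈ 110.4°
Leg 7: φ1=-0.2335338, φ2=0.5944207, Δφ=0.8279545, Δλ=-1.2422835 rad; a=sin²(Δφ/2)+cosφ1·cosφ2·sin²(Δλ/2)=0.4347804445; c=2·atan2(√a, √(1-a))=1.439984465; dist=6371·c=9174.141 ≈ 9174.1 km; running total=72309.7 km
Leg 7 bearing: y=sinΔλ·cosφ2=-0.78416895, x=cosφ1·sinφ2-sinφ1·cosφ2·cosΔλ=0.60668336; θ=atan2(y, x)=-52.2722° <0 so +360° → 307.7278° ≈ 307.7°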